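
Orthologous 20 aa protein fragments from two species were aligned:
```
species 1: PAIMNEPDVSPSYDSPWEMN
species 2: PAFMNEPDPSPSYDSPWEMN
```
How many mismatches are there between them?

2

The sequences differ at residues 3, 9 (1-based) — 2 in total.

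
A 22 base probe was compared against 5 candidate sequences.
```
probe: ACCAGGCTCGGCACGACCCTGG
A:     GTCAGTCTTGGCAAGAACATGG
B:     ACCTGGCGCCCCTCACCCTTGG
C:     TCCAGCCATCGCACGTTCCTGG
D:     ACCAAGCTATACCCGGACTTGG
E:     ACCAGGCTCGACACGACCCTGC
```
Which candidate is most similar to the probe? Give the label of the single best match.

Hamming distances to probe — A: 7; B: 8; C: 7; D: 8; E: 2.
Smallest is E with 2 mismatches.

E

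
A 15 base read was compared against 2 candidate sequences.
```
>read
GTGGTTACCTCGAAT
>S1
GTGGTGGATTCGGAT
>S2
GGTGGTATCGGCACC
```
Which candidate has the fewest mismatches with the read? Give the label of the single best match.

S1

Hamming distances to read — S1: 5; S2: 9.
Smallest is S1 with 5 mismatches.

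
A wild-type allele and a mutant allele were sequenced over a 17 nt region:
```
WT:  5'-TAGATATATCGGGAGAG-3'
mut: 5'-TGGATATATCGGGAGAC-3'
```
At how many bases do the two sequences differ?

2

Comparing position by position, 2 bases differ: 2 (A/G), 17 (G/C).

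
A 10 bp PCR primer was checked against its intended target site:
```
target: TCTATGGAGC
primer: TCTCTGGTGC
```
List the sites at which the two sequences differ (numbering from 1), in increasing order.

Differences at site 4 (A→C), site 8 (A→T).

4, 8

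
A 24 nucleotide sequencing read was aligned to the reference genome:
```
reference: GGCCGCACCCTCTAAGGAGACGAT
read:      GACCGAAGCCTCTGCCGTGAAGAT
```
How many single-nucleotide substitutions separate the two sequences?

Comparing position by position, 8 positions differ: 2 (G/A), 6 (C/A), 8 (C/G), 14 (A/G), 15 (A/C), 16 (G/C), 18 (A/T), 21 (C/A).

8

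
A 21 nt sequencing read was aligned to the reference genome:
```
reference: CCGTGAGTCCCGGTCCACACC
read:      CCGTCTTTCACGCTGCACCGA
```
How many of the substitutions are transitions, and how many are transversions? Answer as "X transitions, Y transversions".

Mismatches (1-based):
position 5: G→C (purine→pyrimidine, transversion)
position 6: A→T (purine→pyrimidine, transversion)
position 7: G→T (purine→pyrimidine, transversion)
position 10: C→A (pyrimidine→purine, transversion)
position 13: G→C (purine→pyrimidine, transversion)
position 15: C→G (pyrimidine→purine, transversion)
position 19: A→C (purine→pyrimidine, transversion)
position 20: C→G (pyrimidine→purine, transversion)
position 21: C→A (pyrimidine→purine, transversion)

0 transitions, 9 transversions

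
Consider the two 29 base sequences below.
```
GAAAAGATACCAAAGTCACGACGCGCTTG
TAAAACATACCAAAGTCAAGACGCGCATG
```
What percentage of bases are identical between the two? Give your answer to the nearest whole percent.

86%

Mismatches at positions 1, 6, 19, 27 (1-based): 4 of 29.
Identical positions: 25/29 = 86.21% → 86%.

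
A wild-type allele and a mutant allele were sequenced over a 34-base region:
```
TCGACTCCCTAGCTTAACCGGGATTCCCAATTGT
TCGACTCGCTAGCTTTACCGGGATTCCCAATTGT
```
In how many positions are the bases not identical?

2

The sequences differ at positions 8, 16 (1-based) — 2 in total.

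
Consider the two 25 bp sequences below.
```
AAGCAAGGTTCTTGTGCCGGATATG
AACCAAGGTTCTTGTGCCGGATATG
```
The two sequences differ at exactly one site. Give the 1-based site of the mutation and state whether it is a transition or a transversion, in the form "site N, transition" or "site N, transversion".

The sequences differ only at site 3: G→C (purine→pyrimidine), a transversion.

site 3, transversion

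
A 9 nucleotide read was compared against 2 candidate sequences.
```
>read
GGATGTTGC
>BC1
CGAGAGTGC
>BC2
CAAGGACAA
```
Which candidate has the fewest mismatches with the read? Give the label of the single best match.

BC1 differs at 4 sites; BC2 differs at 7 sites. The closest is BC1.

BC1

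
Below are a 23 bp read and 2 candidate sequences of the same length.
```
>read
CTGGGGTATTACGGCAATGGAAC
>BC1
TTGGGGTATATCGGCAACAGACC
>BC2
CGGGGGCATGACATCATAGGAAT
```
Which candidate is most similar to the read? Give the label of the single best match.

BC1 differs at 6 positions; BC2 differs at 8 positions. The closest is BC1.

BC1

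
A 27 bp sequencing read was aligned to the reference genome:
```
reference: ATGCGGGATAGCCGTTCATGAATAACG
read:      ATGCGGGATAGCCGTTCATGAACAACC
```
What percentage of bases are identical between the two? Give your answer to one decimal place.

2 positions differ (23, 27), so 25 of 27 match: 25/27 = 92.59%.

92.6%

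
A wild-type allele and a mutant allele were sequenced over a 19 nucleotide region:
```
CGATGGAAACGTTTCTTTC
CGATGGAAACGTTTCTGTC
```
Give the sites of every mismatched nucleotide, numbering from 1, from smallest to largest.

17

Differences at site 17 (T→G).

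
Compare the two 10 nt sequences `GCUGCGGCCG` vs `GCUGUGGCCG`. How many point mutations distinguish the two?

1

The sequences differ at positions 5 (1-based) — 1 in total.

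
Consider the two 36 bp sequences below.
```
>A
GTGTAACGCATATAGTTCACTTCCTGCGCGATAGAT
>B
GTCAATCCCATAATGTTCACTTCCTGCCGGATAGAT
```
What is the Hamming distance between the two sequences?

8

The sequences differ at bases 3, 4, 6, 8, 13, 14, 28, 29 (1-based) — 8 in total.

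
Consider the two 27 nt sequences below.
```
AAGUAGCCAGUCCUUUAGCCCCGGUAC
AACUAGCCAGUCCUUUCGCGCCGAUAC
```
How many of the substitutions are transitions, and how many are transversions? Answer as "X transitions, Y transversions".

Transitions (purine↔purine or pyrimidine↔pyrimidine): 24 G→A.
Transversions (purine↔pyrimidine): 3 G→C, 17 A→C, 20 C→G.

1 transition, 3 transversions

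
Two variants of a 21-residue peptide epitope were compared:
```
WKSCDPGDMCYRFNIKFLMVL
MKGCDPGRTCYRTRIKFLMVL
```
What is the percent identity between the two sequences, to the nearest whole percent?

Mismatches at positions 1, 3, 8, 9, 13, 14 (1-based): 6 of 21.
Identical positions: 15/21 = 71.43% → 71%.

71%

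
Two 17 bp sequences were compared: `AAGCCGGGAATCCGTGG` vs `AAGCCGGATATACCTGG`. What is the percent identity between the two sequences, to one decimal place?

76.5%

Mismatches at positions 8, 9, 12, 14 (1-based): 4 of 17.
Identical positions: 13/17 = 76.47% → 76.5%.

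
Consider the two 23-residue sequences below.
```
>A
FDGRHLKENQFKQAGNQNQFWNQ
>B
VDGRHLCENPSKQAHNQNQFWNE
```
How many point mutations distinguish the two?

6

Mismatches (1-based): residue 1: F→V; residue 7: K→C; residue 10: Q→P; residue 11: F→S; residue 15: G→H; residue 23: Q→E.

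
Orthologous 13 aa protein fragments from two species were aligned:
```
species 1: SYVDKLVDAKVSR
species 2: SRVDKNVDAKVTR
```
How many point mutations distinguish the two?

Mismatches (1-based): position 2: Y→R; position 6: L→N; position 12: S→T.

3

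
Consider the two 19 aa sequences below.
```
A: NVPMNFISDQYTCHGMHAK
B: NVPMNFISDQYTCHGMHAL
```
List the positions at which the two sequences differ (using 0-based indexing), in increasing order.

18

Scanning 0-based: 18: K/L.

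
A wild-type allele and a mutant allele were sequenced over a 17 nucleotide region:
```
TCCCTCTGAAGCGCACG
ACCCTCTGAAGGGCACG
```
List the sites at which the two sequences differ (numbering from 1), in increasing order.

1, 12

Scanning 1-based: 1: T/A; 12: C/G.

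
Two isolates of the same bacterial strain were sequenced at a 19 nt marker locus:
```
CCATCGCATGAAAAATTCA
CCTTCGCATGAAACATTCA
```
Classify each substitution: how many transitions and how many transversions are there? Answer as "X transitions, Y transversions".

0 transitions, 2 transversions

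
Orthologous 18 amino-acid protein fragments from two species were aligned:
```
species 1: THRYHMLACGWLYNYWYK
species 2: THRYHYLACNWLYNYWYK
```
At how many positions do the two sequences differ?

Comparing position by position, 2 positions differ: 6 (M/Y), 10 (G/N).

2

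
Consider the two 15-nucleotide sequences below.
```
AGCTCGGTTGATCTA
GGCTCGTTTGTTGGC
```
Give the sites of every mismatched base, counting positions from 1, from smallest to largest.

1, 7, 11, 13, 14, 15

Differences at site 1 (A→G), site 7 (G→T), site 11 (A→T), site 13 (C→G), site 14 (T→G), site 15 (A→C).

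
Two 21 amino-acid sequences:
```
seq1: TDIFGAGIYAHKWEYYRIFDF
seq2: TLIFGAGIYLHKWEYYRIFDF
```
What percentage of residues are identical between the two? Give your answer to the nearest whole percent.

90%

Mismatches at positions 2, 10 (1-based): 2 of 21.
Identical positions: 19/21 = 90.48% → 90%.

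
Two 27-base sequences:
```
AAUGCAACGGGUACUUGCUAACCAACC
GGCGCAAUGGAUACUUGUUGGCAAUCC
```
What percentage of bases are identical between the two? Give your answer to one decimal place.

63.0%

10 positions differ (1, 2, 3, 8, 11, 18, 20, 21, 23, 25), so 17 of 27 match: 17/27 = 62.96%.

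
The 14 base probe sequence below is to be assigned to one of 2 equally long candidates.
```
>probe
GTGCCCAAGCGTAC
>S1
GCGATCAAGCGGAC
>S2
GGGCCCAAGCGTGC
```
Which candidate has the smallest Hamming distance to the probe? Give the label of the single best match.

S2

Hamming distances to probe — S1: 4; S2: 2.
Smallest is S2 with 2 mismatches.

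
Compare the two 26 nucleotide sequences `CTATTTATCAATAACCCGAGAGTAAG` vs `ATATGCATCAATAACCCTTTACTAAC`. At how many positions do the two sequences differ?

Comparing position by position, 8 positions differ: 1 (C/A), 5 (T/G), 6 (T/C), 18 (G/T), 19 (A/T), 20 (G/T), 22 (G/C), 26 (G/C).

8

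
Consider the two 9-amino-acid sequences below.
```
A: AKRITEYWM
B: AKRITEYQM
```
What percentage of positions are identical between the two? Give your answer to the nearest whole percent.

1 position differs (8), so 8 of 9 match: 8/9 = 88.89%.

89%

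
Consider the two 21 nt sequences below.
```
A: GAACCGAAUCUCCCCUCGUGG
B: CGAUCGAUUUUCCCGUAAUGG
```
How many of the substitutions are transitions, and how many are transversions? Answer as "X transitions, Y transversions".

Mismatches (1-based):
site 1: G→C (purine→pyrimidine, transversion)
site 2: A→G (purine→purine, transition)
site 4: C→U (pyrimidine→pyrimidine, transition)
site 8: A→U (purine→pyrimidine, transversion)
site 10: C→U (pyrimidine→pyrimidine, transition)
site 15: C→G (pyrimidine→purine, transversion)
site 17: C→A (pyrimidine→purine, transversion)
site 18: G→A (purine→purine, transition)

4 transitions, 4 transversions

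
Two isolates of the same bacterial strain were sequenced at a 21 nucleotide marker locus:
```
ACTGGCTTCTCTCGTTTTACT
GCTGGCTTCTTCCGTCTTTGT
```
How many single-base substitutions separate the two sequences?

The sequences differ at bases 1, 11, 12, 16, 19, 20 (1-based) — 6 in total.

6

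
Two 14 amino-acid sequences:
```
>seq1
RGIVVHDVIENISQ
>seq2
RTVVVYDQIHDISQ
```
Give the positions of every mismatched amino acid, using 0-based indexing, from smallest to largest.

1, 2, 5, 7, 9, 10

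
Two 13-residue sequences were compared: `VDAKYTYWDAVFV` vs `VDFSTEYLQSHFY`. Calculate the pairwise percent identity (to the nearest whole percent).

9 positions differ (3, 4, 5, 6, 8, 9, 10, 11, 13), so 4 of 13 match: 4/13 = 30.77%.

31%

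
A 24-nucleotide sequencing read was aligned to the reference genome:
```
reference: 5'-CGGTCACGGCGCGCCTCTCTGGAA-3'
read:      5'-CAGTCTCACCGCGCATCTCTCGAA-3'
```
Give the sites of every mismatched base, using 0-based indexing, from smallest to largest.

1, 5, 7, 8, 14, 20

Differences at site 1 (G→A), site 5 (A→T), site 7 (G→A), site 8 (G→C), site 14 (C→A), site 20 (G→C).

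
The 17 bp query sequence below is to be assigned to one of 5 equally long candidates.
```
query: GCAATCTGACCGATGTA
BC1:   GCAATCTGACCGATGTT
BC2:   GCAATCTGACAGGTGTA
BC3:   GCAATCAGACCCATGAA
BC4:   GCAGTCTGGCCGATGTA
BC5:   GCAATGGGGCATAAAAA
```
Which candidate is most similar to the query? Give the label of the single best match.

Hamming distances to query — BC1: 1; BC2: 2; BC3: 3; BC4: 2; BC5: 8.
Smallest is BC1 with 1 mismatch.

BC1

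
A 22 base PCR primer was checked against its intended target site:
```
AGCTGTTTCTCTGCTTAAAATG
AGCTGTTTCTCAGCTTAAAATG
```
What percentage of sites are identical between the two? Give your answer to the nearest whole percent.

Mismatch at position 12 (1-based): 1 of 22.
Identical positions: 21/22 = 95.45% → 95%.

95%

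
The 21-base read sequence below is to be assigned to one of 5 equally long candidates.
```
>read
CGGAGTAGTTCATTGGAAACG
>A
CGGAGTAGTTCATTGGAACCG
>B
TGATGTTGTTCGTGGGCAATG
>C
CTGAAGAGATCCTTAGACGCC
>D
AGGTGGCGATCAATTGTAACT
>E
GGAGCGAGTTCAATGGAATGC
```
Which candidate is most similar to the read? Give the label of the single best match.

A

A differs at 1 position; B differs at 8 positions; C differs at 9 positions; D differs at 9 positions; E differs at 9 positions. The closest is A.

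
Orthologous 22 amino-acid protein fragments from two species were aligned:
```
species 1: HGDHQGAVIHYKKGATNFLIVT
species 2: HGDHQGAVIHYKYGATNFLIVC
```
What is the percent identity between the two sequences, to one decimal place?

90.9%

Mismatches at positions 13, 22 (1-based): 2 of 22.
Identical positions: 20/22 = 90.91% → 90.9%.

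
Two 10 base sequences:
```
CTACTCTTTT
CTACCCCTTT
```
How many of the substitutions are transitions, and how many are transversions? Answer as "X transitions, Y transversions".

2 transitions, 0 transversions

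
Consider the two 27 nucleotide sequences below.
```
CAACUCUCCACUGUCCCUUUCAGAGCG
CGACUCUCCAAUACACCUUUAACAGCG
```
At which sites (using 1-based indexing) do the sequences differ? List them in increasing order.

2, 11, 13, 14, 15, 21, 23

Differences at site 2 (A→G), site 11 (C→A), site 13 (G→A), site 14 (U→C), site 15 (C→A), site 21 (C→A), site 23 (G→C).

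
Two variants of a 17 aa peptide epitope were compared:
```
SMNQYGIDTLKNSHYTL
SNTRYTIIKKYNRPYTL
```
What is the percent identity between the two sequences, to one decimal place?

41.2%

10 positions differ (2, 3, 4, 6, 8, 9, 10, 11, 13, 14), so 7 of 17 match: 7/17 = 41.18%.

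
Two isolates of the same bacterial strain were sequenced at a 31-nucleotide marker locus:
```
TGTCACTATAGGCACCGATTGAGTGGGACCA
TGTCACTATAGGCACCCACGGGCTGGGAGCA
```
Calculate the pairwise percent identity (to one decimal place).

80.6%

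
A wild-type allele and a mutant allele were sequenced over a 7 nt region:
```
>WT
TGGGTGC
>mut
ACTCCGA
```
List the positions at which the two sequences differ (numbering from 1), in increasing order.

Differences at position 1 (T→A), position 2 (G→C), position 3 (G→T), position 4 (G→C), position 5 (T→C), position 7 (C→A).

1, 2, 3, 4, 5, 7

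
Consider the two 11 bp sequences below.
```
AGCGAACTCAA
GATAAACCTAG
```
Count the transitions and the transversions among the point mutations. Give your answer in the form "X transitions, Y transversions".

7 transitions, 0 transversions

Mismatches (1-based):
position 1: A→G (purine→purine, transition)
position 2: G→A (purine→purine, transition)
position 3: C→T (pyrimidine→pyrimidine, transition)
position 4: G→A (purine→purine, transition)
position 8: T→C (pyrimidine→pyrimidine, transition)
position 9: C→T (pyrimidine→pyrimidine, transition)
position 11: A→G (purine→purine, transition)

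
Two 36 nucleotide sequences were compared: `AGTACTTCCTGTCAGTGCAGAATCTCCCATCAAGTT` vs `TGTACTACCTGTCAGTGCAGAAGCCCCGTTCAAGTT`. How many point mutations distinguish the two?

The sequences differ at sites 1, 7, 23, 25, 28, 29 (1-based) — 6 in total.

6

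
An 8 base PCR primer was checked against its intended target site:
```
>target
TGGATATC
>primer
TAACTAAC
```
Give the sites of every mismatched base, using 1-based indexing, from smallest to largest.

2, 3, 4, 7

Scanning 1-based: 2: G/A; 3: G/A; 4: A/C; 7: T/A.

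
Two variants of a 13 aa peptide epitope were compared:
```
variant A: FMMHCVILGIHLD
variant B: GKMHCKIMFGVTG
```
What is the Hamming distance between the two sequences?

9

Comparing position by position, 9 positions differ: 1 (F/G), 2 (M/K), 6 (V/K), 8 (L/M), 9 (G/F), 10 (I/G), 11 (H/V), 12 (L/T), 13 (D/G).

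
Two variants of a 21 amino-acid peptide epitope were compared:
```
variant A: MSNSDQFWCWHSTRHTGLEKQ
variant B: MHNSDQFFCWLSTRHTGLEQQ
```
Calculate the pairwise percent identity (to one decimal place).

81.0%

Mismatches at positions 2, 8, 11, 20 (1-based): 4 of 21.
Identical positions: 17/21 = 80.95% → 81.0%.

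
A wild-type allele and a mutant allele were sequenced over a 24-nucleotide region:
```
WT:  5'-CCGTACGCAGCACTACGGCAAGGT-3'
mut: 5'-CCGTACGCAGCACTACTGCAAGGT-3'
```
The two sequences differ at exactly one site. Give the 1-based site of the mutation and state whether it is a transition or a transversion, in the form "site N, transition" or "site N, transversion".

The sequences differ only at site 17: G→T (purine→pyrimidine), a transversion.

site 17, transversion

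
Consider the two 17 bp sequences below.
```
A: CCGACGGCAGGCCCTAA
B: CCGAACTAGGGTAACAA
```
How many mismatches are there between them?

Comparing position by position, 9 sites differ: 5 (C/A), 6 (G/C), 7 (G/T), 8 (C/A), 9 (A/G), 12 (C/T), 13 (C/A), 14 (C/A), 15 (T/C).

9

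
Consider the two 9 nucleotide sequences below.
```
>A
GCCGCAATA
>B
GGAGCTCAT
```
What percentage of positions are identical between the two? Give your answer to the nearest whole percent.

33%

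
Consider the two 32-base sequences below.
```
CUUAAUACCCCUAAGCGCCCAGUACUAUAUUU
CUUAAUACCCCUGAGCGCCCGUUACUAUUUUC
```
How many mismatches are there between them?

Mismatches (1-based): site 13: A→G; site 21: A→G; site 22: G→U; site 29: A→U; site 32: U→C.

5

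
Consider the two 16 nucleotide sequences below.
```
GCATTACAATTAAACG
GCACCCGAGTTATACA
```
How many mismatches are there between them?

7

Mismatches (1-based): base 4: T→C; base 5: T→C; base 6: A→C; base 7: C→G; base 9: A→G; base 13: A→T; base 16: G→A.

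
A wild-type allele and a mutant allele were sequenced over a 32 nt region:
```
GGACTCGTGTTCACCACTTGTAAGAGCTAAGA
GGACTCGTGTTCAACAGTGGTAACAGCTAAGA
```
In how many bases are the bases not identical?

4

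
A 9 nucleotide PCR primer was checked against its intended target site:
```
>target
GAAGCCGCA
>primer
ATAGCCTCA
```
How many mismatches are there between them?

Mismatches (1-based): position 1: G→A; position 2: A→T; position 7: G→T.

3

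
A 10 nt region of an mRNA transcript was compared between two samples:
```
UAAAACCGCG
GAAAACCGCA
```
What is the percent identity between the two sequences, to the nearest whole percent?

80%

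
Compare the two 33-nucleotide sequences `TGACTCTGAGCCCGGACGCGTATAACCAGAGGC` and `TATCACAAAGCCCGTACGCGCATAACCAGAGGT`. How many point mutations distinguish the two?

8

The sequences differ at positions 2, 3, 5, 7, 8, 15, 21, 33 (1-based) — 8 in total.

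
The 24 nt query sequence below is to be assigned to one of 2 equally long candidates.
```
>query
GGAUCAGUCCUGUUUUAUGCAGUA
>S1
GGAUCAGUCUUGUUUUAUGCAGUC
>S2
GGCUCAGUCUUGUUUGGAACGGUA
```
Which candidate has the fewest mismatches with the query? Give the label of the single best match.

S1

Hamming distances to query — S1: 2; S2: 7.
Smallest is S1 with 2 mismatches.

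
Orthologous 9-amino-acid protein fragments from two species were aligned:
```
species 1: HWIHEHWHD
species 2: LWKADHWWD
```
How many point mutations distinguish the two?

5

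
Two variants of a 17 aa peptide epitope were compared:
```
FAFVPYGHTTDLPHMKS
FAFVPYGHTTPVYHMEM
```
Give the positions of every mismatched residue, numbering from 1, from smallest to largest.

Differences at position 11 (D→P), position 12 (L→V), position 13 (P→Y), position 16 (K→E), position 17 (S→M).

11, 12, 13, 16, 17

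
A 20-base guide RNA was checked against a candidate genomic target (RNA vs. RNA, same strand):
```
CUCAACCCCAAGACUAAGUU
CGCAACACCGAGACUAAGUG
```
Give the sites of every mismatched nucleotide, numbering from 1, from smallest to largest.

Scanning 1-based: 2: U/G; 7: C/A; 10: A/G; 20: U/G.

2, 7, 10, 20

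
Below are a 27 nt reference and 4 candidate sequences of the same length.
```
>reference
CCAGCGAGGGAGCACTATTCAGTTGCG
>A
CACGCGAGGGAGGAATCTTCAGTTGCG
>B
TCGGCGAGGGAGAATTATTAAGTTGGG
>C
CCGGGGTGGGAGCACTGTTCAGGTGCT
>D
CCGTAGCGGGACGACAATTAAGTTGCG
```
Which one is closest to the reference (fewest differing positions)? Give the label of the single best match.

A

Hamming distances to reference — A: 5; B: 6; C: 6; D: 8.
Smallest is A with 5 mismatches.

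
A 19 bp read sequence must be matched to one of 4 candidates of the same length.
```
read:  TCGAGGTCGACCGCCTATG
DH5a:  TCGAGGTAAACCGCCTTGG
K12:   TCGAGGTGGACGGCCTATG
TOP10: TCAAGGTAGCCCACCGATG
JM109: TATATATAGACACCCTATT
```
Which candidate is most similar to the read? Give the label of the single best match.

K12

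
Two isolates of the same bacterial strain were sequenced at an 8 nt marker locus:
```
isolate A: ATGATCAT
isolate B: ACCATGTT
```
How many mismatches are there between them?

4

The sequences differ at sites 2, 3, 6, 7 (1-based) — 4 in total.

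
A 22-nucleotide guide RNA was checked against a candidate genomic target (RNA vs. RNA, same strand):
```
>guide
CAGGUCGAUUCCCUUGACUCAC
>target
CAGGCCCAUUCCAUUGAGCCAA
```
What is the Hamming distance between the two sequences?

6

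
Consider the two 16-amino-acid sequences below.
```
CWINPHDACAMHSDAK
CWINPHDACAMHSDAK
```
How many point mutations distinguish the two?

The two sequences are identical at every position.

0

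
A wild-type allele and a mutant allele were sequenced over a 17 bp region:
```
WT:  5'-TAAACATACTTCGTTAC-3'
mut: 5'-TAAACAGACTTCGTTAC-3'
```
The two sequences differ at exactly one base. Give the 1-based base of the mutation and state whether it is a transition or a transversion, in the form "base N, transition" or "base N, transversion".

base 7, transversion

Base 7 changes T→G. T is a pyrimidine and G is a purine, so this is a transversion.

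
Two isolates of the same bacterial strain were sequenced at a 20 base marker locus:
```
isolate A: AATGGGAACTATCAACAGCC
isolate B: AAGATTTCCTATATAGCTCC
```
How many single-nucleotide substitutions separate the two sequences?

Comparing position by position, 11 sites differ: 3 (T/G), 4 (G/A), 5 (G/T), 6 (G/T), 7 (A/T), 8 (A/C), 13 (C/A), 14 (A/T), 16 (C/G), 17 (A/C), 18 (G/T).

11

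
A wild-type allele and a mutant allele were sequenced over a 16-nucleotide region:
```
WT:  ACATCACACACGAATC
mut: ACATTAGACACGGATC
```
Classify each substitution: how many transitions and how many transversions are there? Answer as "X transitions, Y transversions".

2 transitions, 1 transversion

Mismatches (1-based):
base 5: C→T (pyrimidine→pyrimidine, transition)
base 7: C→G (pyrimidine→purine, transversion)
base 13: A→G (purine→purine, transition)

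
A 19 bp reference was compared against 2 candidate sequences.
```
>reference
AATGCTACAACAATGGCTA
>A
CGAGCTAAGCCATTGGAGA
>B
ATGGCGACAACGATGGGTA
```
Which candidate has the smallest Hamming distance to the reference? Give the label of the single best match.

Hamming distances to reference — A: 9; B: 5.
Smallest is B with 5 mismatches.

B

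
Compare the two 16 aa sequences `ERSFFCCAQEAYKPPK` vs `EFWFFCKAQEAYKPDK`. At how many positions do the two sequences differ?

Comparing position by position, 4 positions differ: 2 (R/F), 3 (S/W), 7 (C/K), 15 (P/D).

4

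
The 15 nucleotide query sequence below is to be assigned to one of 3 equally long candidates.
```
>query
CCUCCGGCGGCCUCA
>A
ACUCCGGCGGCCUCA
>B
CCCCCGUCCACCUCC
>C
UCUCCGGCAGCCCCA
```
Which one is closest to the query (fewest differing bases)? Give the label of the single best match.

Hamming distances to query — A: 1; B: 5; C: 3.
Smallest is A with 1 mismatch.

A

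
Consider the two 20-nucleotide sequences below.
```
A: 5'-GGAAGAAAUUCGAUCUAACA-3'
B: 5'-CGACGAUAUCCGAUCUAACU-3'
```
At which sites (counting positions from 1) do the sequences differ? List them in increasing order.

1, 4, 7, 10, 20

Differences at site 1 (G→C), site 4 (A→C), site 7 (A→U), site 10 (U→C), site 20 (A→U).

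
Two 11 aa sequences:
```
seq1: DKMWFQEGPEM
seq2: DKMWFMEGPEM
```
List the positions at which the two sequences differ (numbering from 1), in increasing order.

6

Scanning 1-based: 6: Q/M.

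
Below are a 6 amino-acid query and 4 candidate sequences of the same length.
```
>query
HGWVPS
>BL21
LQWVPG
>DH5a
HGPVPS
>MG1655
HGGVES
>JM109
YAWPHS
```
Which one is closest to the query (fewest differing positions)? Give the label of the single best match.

BL21 differs at 3 positions; DH5a differs at 1 position; MG1655 differs at 2 positions; JM109 differs at 4 positions. The closest is DH5a.

DH5a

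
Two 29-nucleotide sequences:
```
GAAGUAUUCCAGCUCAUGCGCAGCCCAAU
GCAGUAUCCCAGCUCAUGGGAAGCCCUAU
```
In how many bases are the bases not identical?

5

Comparing position by position, 5 bases differ: 2 (A/C), 8 (U/C), 19 (C/G), 21 (C/A), 27 (A/U).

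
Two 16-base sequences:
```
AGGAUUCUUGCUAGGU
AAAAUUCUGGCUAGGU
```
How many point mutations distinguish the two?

3

Mismatches (1-based): position 2: G→A; position 3: G→A; position 9: U→G.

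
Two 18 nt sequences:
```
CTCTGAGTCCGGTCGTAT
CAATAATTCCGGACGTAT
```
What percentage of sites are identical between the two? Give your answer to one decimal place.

72.2%

Mismatches at positions 2, 3, 5, 7, 13 (1-based): 5 of 18.
Identical positions: 13/18 = 72.22% → 72.2%.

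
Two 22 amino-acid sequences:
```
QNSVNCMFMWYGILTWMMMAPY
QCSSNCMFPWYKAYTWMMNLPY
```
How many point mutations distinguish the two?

8

Comparing position by position, 8 positions differ: 2 (N/C), 4 (V/S), 9 (M/P), 12 (G/K), 13 (I/A), 14 (L/Y), 19 (M/N), 20 (A/L).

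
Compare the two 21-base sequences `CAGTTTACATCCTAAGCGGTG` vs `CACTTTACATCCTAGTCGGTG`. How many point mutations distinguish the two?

The sequences differ at bases 3, 15, 16 (1-based) — 3 in total.

3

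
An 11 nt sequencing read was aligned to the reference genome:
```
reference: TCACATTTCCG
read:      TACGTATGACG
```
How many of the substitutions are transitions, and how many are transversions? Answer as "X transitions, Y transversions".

Transitions (purine↔purine or pyrimidine↔pyrimidine): none.
Transversions (purine↔pyrimidine): 2 C→A, 3 A→C, 4 C→G, 5 A→T, 6 T→A, 8 T→G, 9 C→A.

0 transitions, 7 transversions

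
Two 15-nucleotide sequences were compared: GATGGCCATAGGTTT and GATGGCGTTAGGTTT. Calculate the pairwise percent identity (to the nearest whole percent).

87%

Mismatches at positions 7, 8 (1-based): 2 of 15.
Identical positions: 13/15 = 86.67% → 87%.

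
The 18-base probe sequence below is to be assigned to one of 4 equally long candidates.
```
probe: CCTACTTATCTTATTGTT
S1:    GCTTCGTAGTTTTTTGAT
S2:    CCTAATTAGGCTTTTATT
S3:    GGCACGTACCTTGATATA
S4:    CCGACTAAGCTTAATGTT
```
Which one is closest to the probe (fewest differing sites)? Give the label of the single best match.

S1 differs at 7 sites; S2 differs at 6 sites; S3 differs at 9 sites; S4 differs at 4 sites. The closest is S4.

S4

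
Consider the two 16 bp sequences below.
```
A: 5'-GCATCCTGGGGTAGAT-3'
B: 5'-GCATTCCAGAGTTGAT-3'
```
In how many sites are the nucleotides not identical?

Mismatches (1-based): site 5: C→T; site 7: T→C; site 8: G→A; site 10: G→A; site 13: A→T.

5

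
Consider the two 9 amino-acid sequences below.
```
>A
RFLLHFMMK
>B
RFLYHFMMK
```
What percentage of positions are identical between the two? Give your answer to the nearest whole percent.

89%

1 position differs (4), so 8 of 9 match: 8/9 = 88.89%.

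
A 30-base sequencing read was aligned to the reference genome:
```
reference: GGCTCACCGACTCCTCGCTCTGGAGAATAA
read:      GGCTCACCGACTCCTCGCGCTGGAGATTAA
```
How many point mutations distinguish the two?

Mismatches (1-based): site 19: T→G; site 27: A→T.

2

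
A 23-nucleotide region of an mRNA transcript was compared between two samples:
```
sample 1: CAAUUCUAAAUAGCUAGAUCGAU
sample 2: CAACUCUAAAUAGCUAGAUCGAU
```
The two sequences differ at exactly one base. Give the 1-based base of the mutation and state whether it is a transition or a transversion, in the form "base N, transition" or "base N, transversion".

base 4, transition

The sequences differ only at base 4: U→C (pyrimidine→pyrimidine), a transition.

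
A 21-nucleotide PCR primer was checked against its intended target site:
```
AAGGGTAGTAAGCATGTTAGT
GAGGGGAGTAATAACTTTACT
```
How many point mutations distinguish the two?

7

Mismatches (1-based): site 1: A→G; site 6: T→G; site 12: G→T; site 13: C→A; site 15: T→C; site 16: G→T; site 20: G→C.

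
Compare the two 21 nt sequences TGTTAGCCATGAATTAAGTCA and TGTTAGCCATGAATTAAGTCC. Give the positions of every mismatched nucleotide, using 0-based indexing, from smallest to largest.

20

Differences at position 20 (A→C).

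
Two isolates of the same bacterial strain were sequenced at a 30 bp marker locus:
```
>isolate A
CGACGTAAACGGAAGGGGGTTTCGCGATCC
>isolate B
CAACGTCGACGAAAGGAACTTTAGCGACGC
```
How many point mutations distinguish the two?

10

Comparing position by position, 10 positions differ: 2 (G/A), 7 (A/C), 8 (A/G), 12 (G/A), 17 (G/A), 18 (G/A), 19 (G/C), 23 (C/A), 28 (T/C), 29 (C/G).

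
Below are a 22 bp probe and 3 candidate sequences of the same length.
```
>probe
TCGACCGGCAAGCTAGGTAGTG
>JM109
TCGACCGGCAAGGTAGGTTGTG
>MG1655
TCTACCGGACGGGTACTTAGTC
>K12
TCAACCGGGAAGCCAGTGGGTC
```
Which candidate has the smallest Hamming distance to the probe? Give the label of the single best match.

JM109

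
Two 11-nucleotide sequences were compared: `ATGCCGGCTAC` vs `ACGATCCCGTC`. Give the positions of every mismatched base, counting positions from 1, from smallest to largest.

2, 4, 5, 6, 7, 9, 10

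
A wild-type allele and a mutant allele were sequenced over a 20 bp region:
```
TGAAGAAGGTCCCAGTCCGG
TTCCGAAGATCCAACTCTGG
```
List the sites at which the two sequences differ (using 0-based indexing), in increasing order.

Scanning 0-based: 1: G/T; 2: A/C; 3: A/C; 8: G/A; 12: C/A; 14: G/C; 17: C/T.

1, 2, 3, 8, 12, 14, 17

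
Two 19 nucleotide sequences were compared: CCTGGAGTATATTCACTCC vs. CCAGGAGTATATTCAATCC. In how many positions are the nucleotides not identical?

2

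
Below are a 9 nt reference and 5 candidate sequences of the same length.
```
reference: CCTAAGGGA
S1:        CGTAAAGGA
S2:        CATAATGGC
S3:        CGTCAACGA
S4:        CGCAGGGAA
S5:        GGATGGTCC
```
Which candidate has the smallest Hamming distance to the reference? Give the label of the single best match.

Hamming distances to reference — S1: 2; S2: 3; S3: 4; S4: 4; S5: 8.
Smallest is S1 with 2 mismatches.

S1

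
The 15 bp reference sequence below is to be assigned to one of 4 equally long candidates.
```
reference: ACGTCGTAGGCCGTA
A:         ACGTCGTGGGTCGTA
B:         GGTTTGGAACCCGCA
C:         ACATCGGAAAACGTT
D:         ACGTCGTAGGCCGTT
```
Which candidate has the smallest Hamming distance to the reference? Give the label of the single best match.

Hamming distances to reference — A: 2; B: 8; C: 6; D: 1.
Smallest is D with 1 mismatch.

D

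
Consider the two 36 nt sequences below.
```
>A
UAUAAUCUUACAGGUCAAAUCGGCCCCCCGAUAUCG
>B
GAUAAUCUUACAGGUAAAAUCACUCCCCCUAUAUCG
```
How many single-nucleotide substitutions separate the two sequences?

6

Comparing position by position, 6 bases differ: 1 (U/G), 16 (C/A), 22 (G/A), 23 (G/C), 24 (C/U), 30 (G/U).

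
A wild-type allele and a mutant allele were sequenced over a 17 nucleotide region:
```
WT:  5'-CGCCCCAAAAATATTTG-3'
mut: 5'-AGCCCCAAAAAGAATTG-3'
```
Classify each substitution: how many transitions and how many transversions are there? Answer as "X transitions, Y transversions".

0 transitions, 3 transversions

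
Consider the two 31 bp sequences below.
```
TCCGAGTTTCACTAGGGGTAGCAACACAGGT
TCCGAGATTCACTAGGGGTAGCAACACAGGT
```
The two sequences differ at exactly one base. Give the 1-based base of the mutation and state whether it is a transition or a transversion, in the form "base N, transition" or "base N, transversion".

base 7, transversion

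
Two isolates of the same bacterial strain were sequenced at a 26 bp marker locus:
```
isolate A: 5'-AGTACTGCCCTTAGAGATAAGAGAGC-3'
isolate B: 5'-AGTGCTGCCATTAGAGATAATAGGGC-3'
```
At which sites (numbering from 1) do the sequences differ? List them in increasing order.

4, 10, 21, 24

Differences at site 4 (A→G), site 10 (C→A), site 21 (G→T), site 24 (A→G).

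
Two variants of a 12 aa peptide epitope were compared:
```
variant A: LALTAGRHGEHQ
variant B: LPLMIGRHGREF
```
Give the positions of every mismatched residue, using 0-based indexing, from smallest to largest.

1, 3, 4, 9, 10, 11

Scanning 0-based: 1: A/P; 3: T/M; 4: A/I; 9: E/R; 10: H/E; 11: Q/F.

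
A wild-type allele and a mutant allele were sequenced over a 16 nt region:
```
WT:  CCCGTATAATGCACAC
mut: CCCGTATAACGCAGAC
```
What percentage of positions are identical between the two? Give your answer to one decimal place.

87.5%

2 positions differ (10, 14), so 14 of 16 match: 14/16 = 87.5%.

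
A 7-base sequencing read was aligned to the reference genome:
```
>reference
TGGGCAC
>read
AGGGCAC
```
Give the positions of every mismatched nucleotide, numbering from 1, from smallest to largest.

Scanning 1-based: 1: T/A.

1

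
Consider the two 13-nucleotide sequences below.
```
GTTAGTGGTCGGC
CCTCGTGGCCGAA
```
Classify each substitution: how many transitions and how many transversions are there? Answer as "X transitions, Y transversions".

Mismatches (1-based):
site 1: G→C (purine→pyrimidine, transversion)
site 2: T→C (pyrimidine→pyrimidine, transition)
site 4: A→C (purine→pyrimidine, transversion)
site 9: T→C (pyrimidine→pyrimidine, transition)
site 12: G→A (purine→purine, transition)
site 13: C→A (pyrimidine→purine, transversion)

3 transitions, 3 transversions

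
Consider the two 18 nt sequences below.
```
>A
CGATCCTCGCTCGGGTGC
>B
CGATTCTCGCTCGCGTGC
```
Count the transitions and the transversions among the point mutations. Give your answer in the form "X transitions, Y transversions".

1 transition, 1 transversion

Transitions (purine↔purine or pyrimidine↔pyrimidine): 5 C→T.
Transversions (purine↔pyrimidine): 14 G→C.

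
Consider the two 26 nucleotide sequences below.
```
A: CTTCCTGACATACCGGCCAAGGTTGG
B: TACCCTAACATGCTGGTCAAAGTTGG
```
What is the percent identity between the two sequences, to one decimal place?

69.2%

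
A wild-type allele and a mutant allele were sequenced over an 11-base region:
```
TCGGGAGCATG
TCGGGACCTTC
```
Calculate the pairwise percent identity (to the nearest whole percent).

3 positions differ (7, 9, 11), so 8 of 11 match: 8/11 = 72.73%.

73%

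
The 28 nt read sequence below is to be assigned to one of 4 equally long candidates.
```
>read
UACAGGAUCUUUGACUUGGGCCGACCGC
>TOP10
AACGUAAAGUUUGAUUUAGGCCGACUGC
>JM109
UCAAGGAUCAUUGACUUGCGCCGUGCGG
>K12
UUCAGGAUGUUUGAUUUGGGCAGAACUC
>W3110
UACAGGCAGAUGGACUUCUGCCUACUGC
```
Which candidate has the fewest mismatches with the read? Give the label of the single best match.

Hamming distances to read — TOP10: 9; JM109: 7; K12: 6; W3110: 9.
Smallest is K12 with 6 mismatches.

K12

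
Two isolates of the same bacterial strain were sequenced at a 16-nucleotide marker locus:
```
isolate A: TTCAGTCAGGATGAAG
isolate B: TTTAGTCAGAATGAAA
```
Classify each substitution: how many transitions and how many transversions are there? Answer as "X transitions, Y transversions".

Transitions (purine↔purine or pyrimidine↔pyrimidine): 3 C→T, 10 G→A, 16 G→A.
Transversions (purine↔pyrimidine): none.

3 transitions, 0 transversions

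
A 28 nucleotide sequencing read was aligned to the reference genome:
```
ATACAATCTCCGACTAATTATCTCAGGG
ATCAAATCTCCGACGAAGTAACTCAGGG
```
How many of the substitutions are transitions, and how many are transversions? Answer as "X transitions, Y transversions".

0 transitions, 5 transversions

Mismatches (1-based):
position 3: A→C (purine→pyrimidine, transversion)
position 4: C→A (pyrimidine→purine, transversion)
position 15: T→G (pyrimidine→purine, transversion)
position 18: T→G (pyrimidine→purine, transversion)
position 21: T→A (pyrimidine→purine, transversion)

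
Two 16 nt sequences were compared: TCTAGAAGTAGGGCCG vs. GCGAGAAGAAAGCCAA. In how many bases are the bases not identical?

7

Comparing position by position, 7 bases differ: 1 (T/G), 3 (T/G), 9 (T/A), 11 (G/A), 13 (G/C), 15 (C/A), 16 (G/A).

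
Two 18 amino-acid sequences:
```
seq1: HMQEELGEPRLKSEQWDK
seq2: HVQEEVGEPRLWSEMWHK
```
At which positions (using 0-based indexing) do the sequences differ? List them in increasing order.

1, 5, 11, 14, 16

Differences at position 1 (M→V), position 5 (L→V), position 11 (K→W), position 14 (Q→M), position 16 (D→H).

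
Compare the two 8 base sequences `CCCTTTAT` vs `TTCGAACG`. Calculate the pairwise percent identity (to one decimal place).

Mismatches at positions 1, 2, 4, 5, 6, 7, 8 (1-based): 7 of 8.
Identical positions: 1/8 = 12.5% → 12.5%.

12.5%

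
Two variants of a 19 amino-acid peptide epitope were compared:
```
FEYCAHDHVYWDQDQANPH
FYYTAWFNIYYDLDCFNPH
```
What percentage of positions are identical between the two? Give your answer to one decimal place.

47.4%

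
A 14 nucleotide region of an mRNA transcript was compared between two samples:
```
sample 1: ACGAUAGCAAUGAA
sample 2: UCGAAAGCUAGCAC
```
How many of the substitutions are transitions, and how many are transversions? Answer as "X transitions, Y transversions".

0 transitions, 6 transversions

Transitions (purine↔purine or pyrimidine↔pyrimidine): none.
Transversions (purine↔pyrimidine): 1 A→U, 5 U→A, 9 A→U, 11 U→G, 12 G→C, 14 A→C.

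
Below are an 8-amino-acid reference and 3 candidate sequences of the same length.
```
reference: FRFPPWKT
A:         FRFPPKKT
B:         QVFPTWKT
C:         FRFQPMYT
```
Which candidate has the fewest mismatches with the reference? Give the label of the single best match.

A differs at 1 residue; B differs at 3 residues; C differs at 3 residues. The closest is A.

A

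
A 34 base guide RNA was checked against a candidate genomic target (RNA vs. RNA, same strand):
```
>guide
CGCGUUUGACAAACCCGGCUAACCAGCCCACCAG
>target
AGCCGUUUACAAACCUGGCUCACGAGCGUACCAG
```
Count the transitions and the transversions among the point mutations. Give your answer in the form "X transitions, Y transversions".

2 transitions, 7 transversions

Mismatches (1-based):
site 1: C→A (pyrimidine→purine, transversion)
site 4: G→C (purine→pyrimidine, transversion)
site 5: U→G (pyrimidine→purine, transversion)
site 8: G→U (purine→pyrimidine, transversion)
site 16: C→U (pyrimidine→pyrimidine, transition)
site 21: A→C (purine→pyrimidine, transversion)
site 24: C→G (pyrimidine→purine, transversion)
site 28: C→G (pyrimidine→purine, transversion)
site 29: C→U (pyrimidine→pyrimidine, transition)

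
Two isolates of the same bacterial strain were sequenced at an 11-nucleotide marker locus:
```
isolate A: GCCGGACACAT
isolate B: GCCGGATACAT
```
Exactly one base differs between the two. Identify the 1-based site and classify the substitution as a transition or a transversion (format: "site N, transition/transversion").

site 7, transition

Site 7 changes C→T. C is a pyrimidine and T is a pyrimidine, so this is a transition.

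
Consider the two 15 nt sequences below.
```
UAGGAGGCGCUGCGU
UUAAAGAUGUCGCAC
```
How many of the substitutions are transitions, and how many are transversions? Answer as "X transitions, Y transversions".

8 transitions, 1 transversion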